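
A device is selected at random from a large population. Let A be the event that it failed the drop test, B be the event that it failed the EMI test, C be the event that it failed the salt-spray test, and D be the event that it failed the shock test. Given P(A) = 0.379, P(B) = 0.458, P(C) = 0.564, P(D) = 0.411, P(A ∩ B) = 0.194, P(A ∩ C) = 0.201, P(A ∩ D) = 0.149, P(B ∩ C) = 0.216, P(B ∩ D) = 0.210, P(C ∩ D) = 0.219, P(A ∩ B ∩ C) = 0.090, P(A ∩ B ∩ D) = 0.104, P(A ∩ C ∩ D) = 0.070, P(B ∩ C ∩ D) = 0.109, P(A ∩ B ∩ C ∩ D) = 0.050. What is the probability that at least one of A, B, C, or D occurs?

Using inclusion–exclusion:
P(A ∪ B ∪ C ∪ D) = 0.379 + 0.458 + 0.564 + 0.411 − 0.194 − 0.201 − 0.149 − 0.216 − 0.210 − 0.219 + 0.090 + 0.104 + 0.070 + 0.109 − 0.050 = 0.946

0.946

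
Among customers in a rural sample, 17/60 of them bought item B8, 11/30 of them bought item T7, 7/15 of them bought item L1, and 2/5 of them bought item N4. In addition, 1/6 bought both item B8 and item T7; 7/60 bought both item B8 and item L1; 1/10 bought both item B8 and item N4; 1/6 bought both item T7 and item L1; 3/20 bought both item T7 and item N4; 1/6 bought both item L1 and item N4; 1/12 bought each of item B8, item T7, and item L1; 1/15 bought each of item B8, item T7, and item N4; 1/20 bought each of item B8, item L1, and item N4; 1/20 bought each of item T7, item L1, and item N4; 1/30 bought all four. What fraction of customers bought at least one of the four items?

P(≥1) = 17/60 + 11/30 + 7/15 + 2/5 − 1/6 − 7/60 − 1/10 − 1/6 − 3/20 − 1/6 + 1/12 + 1/15 + 1/20 + 1/20 − 1/30 = 13/15

13/15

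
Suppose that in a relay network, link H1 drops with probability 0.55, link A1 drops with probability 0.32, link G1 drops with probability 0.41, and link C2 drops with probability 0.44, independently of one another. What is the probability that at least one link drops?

P(none) = (1 − 0.55) × (1 − 0.32) × (1 − 0.41) × (1 − 0.44) = 0.45 × 0.68 × 0.59 × 0.56 = 0.1011024
P(at least one) = 1 − 0.1011024 = 0.8988976

0.8988976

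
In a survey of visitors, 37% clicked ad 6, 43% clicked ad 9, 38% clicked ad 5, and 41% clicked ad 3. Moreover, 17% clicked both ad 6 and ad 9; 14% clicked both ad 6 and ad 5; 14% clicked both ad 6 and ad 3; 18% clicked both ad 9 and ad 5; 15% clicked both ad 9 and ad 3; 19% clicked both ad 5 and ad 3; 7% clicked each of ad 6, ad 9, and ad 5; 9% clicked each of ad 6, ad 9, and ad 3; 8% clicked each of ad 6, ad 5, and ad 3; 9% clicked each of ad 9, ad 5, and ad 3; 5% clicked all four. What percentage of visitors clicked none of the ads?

10%

P(at least one) = 37 + 43 + 38 + 41 − 17 − 14 − 14 − 18 − 15 − 19 + 7 + 9 + 8 + 9 − 5 = 90%
P(none) = 100% − 90% = 10%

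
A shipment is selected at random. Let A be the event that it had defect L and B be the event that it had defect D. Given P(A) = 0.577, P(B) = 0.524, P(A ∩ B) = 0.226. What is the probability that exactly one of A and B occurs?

By inclusion–exclusion (exactly-one form):
P(exactly one) = 0.577 + 0.524 − 2·0.226 = 0.649

0.649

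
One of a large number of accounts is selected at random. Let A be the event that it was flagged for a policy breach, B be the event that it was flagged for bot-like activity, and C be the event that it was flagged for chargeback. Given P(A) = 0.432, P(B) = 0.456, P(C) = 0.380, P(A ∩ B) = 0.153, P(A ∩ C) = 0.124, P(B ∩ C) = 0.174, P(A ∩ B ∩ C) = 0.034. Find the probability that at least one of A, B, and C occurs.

0.851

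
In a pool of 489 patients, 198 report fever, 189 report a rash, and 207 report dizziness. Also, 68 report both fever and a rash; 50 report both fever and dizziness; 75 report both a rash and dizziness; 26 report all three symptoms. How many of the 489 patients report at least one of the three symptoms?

427

|union| = 198 + 189 + 207 − 68 − 50 − 75 + 26 = 427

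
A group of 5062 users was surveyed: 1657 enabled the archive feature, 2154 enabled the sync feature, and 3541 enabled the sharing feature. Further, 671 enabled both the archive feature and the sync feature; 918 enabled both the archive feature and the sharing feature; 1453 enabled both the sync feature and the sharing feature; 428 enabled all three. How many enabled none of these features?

Using inclusion–exclusion:
N(≥1) = 1657 + 2154 + 3541 − 671 − 918 − 1453 + 428 = 4738
None: 5062 − 4738 = 324

324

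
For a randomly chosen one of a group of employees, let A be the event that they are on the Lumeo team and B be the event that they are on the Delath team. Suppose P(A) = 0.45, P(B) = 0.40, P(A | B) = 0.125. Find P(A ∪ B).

0.80

P(A ∩ B) = P(B)·P(A|B) = 0.40 × 0.125 = 0.05
P(A ∪ B) = 0.45 + 0.40 − 0.05 = 0.80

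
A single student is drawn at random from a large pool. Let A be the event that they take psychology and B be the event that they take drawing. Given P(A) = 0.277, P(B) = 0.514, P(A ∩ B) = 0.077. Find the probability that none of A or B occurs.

0.286

By inclusion–exclusion:
P(A ∪ B) = 0.277 + 0.514 − 0.077 = 0.714
P(none) = 1 − 0.714 = 0.286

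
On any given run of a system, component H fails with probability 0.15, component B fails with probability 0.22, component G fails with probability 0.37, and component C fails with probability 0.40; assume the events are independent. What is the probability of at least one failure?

0.749386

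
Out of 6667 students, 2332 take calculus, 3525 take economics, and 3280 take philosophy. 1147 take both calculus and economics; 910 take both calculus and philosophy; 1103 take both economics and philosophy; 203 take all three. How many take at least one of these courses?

6180

|at least one| = 2332 + 3525 + 3280 − 1147 − 910 − 1103 + 203 = 6180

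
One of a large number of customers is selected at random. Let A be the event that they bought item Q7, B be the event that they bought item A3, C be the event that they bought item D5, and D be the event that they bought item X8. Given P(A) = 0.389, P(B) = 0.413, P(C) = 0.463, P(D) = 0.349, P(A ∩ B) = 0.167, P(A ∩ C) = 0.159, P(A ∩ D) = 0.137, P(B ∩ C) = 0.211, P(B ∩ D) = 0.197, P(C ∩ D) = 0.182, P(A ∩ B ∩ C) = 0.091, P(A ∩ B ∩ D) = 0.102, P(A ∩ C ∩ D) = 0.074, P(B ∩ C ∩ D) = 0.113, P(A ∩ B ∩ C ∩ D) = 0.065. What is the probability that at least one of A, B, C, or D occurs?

0.876

Using inclusion–exclusion:
P(A ∪ B ∪ C ∪ D) = 0.389 + 0.413 + 0.463 + 0.349 − 0.167 − 0.159 − 0.137 − 0.211 − 0.197 − 0.182 + 0.091 + 0.102 + 0.074 + 0.113 − 0.065 = 0.876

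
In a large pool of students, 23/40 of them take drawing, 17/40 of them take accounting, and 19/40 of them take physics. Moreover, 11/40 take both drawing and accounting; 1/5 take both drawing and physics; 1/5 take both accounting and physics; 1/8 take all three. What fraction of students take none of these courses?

3/40

By inclusion–exclusion:
P(union) = 23/40 + 17/40 + 19/40 − 11/40 − 1/5 − 1/5 + 1/8 = 37/40
P(none) = 1 − 37/40 = 3/40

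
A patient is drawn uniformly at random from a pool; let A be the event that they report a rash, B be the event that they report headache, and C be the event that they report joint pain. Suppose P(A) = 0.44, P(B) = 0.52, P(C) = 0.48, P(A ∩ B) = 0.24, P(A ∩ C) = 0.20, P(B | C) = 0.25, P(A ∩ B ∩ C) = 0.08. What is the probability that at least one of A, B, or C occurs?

0.96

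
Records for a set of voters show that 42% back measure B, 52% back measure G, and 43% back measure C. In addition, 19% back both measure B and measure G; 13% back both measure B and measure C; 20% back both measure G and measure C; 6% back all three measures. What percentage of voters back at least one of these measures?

P(union) = 42 + 52 + 43 − 19 − 13 − 20 + 6 = 91%

91%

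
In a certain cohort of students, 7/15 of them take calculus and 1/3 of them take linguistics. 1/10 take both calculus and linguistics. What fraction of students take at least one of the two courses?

Inclusion–exclusion gives
P(union) = 7/15 + 1/3 − 1/10 = 7/10

7/10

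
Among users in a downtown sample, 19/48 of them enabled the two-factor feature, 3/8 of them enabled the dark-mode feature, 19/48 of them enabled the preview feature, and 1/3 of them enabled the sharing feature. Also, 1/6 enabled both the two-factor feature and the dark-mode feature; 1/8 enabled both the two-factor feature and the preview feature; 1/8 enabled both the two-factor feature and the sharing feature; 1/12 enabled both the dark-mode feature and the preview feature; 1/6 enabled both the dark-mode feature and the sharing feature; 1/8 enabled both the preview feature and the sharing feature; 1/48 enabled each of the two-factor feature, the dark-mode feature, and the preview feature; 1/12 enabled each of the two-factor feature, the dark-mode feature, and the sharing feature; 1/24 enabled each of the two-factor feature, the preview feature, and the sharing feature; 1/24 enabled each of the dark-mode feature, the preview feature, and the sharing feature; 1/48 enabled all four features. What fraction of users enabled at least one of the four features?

7/8

P(union) = 19/48 + 3/8 + 19/48 + 1/3 − 1/6 − 1/8 − 1/8 − 1/12 − 1/6 − 1/8 + 1/48 + 1/12 + 1/24 + 1/24 − 1/48 = 7/8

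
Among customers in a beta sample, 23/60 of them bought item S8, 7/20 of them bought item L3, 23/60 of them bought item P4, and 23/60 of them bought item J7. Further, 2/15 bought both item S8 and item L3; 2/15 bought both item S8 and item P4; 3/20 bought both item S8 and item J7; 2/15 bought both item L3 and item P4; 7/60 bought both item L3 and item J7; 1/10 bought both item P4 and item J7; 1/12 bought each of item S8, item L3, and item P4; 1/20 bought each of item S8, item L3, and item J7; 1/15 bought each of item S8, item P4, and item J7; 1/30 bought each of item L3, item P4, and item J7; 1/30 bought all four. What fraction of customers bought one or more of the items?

14/15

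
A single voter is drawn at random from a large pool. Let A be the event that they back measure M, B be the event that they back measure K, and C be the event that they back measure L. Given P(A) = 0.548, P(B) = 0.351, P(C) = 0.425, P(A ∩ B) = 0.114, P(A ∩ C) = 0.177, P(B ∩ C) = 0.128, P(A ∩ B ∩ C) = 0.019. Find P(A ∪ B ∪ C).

0.924

P(A ∪ B ∪ C) = 0.548 + 0.351 + 0.425 − 0.114 − 0.177 − 0.128 + 0.019 = 0.924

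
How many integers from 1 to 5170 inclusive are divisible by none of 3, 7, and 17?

2781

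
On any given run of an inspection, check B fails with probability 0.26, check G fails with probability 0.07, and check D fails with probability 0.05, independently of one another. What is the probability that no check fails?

P(none) = (1 − 0.26) × (1 − 0.07) × (1 − 0.05) = 0.74 × 0.93 × 0.95 = 0.65379

0.65379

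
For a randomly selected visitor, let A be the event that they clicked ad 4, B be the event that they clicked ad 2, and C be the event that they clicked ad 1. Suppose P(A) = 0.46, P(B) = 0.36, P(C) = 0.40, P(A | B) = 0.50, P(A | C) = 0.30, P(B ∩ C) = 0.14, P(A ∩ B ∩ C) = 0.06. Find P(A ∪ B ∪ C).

P(A ∩ B) = P(B)·P(A|B) = 0.36 × 0.50 = 0.18
P(A ∩ C) = P(C)·P(A|C) = 0.40 × 0.30 = 0.12
Apply inclusion-exclusion:
P(A ∪ B ∪ C) = 0.46 + 0.36 + 0.40 − 0.18 − 0.12 − 0.14 + 0.06 = 0.84

0.84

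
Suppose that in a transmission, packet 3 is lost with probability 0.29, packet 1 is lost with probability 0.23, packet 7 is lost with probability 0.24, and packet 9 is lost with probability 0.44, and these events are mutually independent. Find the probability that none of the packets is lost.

0.23267552

Since the events are independent, P(none) is the product of the individual non-occurrence probabilities.
P(none) = (1 − 0.29) × (1 − 0.23) × (1 − 0.24) × (1 − 0.44) = 0.71 × 0.77 × 0.76 × 0.56 = 0.23267552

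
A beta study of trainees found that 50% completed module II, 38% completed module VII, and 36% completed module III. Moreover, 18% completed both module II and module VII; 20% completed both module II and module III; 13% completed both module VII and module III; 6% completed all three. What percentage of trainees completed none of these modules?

P(at least one) = 50 + 38 + 36 − 18 − 20 − 13 + 6 = 79%
P(none) = 100% − 79% = 21%

21%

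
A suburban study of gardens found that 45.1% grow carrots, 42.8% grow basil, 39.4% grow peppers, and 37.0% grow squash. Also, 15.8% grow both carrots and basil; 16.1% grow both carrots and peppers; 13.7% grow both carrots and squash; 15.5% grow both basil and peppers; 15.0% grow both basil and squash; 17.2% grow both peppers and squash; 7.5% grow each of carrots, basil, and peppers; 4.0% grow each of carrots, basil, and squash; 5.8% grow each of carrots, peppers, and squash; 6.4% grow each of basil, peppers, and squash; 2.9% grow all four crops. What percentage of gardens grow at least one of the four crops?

91.8%

Using inclusion–exclusion:
P(at least one) = 45.1 + 42.8 + 39.4 + 37.0 − 15.8 − 16.1 − 13.7 − 15.5 − 15.0 − 17.2 + 7.5 + 4.0 + 5.8 + 6.4 − 2.9 = 91.8%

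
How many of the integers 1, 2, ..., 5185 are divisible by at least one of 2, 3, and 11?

Using inclusion–exclusion:
⌊5185/2⌋ + ⌊5185/3⌋ + ⌊5185/11⌋ − ⌊5185/6⌋ − ⌊5185/22⌋ − ⌊5185/33⌋ + ⌊5185/66⌋ = 2592 + 1728 + 471 − 864 − 235 − 157 + 78 = 3613

3613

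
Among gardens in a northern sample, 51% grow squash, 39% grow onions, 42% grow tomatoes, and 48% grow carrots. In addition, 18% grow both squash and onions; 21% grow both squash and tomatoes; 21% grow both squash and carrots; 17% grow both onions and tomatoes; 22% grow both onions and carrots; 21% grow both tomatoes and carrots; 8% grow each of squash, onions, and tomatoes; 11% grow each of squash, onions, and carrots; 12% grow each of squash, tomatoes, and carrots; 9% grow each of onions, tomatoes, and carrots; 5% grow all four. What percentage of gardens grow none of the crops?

5%

Apply inclusion-exclusion:
P(≥1) = 51 + 39 + 42 + 48 − 18 − 21 − 21 − 17 − 22 − 21 + 8 + 11 + 12 + 9 − 5 = 95%
P(none) = 100% − 95% = 5%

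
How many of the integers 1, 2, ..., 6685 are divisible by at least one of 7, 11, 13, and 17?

2160

floor(6685/7) + floor(6685/11) + floor(6685/13) + floor(6685/17) − floor(6685/77) − floor(6685/91) − floor(6685/119) − floor(6685/143) − floor(6685/187) − floor(6685/221) + floor(6685/1001) + floor(6685/1309) + floor(6685/1547) + floor(6685/2431) − floor(6685/17017) = 955 + 607 + 514 + 393 − 86 − 73 − 56 − 46 − 35 − 30 + 6 + 5 + 4 + 2 − 0 = 2160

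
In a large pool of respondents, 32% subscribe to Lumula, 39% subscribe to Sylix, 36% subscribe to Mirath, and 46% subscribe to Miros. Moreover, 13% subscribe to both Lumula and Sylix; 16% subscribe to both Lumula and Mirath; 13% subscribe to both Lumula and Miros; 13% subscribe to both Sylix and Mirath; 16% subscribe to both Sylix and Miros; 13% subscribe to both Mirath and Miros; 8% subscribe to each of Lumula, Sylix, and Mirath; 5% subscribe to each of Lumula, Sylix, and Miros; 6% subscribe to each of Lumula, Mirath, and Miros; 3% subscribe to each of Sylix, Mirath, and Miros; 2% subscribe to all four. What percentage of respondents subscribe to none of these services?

11%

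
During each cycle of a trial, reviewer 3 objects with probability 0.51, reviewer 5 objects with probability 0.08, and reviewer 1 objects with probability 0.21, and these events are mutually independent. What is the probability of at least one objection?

0.643868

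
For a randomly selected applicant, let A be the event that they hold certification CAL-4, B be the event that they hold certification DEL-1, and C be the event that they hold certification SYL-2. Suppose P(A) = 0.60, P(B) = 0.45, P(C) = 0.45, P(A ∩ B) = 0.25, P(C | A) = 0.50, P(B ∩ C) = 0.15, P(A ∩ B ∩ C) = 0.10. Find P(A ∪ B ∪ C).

0.90

P(A ∩ C) = P(A)·P(C|A) = 0.60 × 0.50 = 0.30
By inclusion-exclusion,
P(A ∪ B ∪ C) = 0.60 + 0.45 + 0.45 − 0.25 − 0.30 − 0.15 + 0.10 = 0.90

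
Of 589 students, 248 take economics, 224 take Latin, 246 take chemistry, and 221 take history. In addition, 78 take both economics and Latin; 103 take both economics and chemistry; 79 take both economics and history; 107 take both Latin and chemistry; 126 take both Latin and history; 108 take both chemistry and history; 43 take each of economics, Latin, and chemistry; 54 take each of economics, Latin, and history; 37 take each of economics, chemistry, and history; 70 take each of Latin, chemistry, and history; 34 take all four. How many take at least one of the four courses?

508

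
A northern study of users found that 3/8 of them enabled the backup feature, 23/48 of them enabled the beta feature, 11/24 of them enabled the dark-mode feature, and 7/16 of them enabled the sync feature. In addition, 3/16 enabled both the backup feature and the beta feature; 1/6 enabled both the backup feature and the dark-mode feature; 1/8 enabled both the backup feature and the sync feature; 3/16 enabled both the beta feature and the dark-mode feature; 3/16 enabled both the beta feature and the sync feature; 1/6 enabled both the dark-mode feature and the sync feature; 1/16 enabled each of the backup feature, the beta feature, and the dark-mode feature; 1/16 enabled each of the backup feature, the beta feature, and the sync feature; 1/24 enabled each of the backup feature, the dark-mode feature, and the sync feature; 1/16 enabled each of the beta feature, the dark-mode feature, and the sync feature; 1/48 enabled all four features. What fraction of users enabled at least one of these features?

15/16

Apply inclusion-exclusion:
P(≥1) = 3/8 + 23/48 + 11/24 + 7/16 − 3/16 − 1/6 − 1/8 − 3/16 − 3/16 − 1/6 + 1/16 + 1/16 + 1/24 + 1/16 − 1/48 = 15/16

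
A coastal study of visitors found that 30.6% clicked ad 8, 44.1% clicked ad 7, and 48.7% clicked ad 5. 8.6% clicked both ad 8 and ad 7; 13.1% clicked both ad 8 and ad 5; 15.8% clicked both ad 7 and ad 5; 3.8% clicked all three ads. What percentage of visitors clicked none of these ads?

By inclusion-exclusion,
P(≥1) = 30.6 + 44.1 + 48.7 − 8.6 − 13.1 − 15.8 + 3.8 = 89.7%
P(none) = 100% − 89.7% = 10.3%

10.3%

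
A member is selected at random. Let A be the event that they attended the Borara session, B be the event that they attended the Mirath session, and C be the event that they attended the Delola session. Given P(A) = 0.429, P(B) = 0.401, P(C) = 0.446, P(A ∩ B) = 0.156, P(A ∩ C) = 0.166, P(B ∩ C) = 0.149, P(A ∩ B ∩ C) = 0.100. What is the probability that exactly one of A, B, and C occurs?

By inclusion–exclusion (exactly-one form):
P(exactly one) = 0.429 + 0.401 + 0.446 − 2·0.156 − 2·0.166 − 2·0.149 + 3·0.100 = 0.634

0.634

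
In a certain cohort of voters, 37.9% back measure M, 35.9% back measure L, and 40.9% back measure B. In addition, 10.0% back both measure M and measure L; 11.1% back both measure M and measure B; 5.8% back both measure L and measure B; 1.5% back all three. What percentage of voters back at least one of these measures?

89.3%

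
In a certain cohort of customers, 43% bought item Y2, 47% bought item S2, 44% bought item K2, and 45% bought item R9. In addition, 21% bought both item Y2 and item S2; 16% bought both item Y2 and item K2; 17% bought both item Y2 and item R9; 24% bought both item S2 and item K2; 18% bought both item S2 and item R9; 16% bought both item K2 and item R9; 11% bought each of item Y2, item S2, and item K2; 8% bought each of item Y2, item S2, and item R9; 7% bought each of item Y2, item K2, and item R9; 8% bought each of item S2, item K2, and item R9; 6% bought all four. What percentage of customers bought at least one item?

Using inclusion–exclusion:
P(at least one) = 43 + 47 + 44 + 45 − 21 − 16 − 17 − 24 − 18 − 16 + 11 + 8 + 7 + 8 − 6 = 95%

95%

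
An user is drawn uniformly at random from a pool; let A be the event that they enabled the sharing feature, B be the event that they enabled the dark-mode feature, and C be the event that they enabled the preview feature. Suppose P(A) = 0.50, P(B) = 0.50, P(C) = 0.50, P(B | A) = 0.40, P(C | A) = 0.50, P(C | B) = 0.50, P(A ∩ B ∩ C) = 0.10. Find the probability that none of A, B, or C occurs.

P(A ∩ B) = P(A)·P(B|A) = 0.50 × 0.40 = 0.20
P(A ∩ C) = P(A)·P(C|A) = 0.50 × 0.50 = 0.25
P(B ∩ C) = P(B)·P(C|B) = 0.50 × 0.50 = 0.25
P(A ∪ B ∪ C) = 0.50 + 0.50 + 0.50 − 0.20 − 0.25 − 0.25 + 0.10 = 0.90
P(none) = 1 − 0.90 = 0.10

0.10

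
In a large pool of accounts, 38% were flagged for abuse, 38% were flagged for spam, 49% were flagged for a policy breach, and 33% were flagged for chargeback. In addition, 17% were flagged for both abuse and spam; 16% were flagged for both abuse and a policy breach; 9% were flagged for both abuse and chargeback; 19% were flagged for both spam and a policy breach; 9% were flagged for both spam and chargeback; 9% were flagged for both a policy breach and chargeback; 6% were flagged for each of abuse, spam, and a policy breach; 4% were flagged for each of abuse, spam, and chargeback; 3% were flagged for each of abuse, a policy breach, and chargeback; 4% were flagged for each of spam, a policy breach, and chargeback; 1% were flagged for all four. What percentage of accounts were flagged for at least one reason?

By inclusion–exclusion:
P(union) = 38 + 38 + 49 + 33 − 17 − 16 − 9 − 19 − 9 − 9 + 6 + 4 + 3 + 4 − 1 = 95%

95%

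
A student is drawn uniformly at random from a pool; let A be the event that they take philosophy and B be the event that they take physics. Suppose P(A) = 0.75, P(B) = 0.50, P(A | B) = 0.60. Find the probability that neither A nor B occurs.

P(A ∩ B) = P(B)·P(A|B) = 0.50 × 0.60 = 0.30
By inclusion–exclusion:
P(A ∪ B) = 0.75 + 0.50 − 0.30 = 0.95
P(none) = 1 − 0.95 = 0.05

0.05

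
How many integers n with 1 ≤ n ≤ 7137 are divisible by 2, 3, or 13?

4941

Apply inclusion-exclusion:
⌊7137/2⌋ + ⌊7137/3⌋ + ⌊7137/13⌋ − ⌊7137/6⌋ − ⌊7137/26⌋ − ⌊7137/39⌋ + ⌊7137/78⌋ = 3568 + 2379 + 549 − 1189 − 274 − 183 + 91 = 4941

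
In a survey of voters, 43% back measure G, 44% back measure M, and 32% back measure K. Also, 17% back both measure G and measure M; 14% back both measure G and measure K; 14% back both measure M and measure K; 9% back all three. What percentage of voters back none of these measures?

P(union) = 43 + 44 + 32 − 17 − 14 − 14 + 9 = 83%
P(none) = 100% − 83% = 17%

17%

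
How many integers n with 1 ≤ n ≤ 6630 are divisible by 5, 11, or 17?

2092

By inclusion–exclusion:
floor(6630/5) + floor(6630/11) + floor(6630/17) − floor(6630/55) − floor(6630/85) − floor(6630/187) + floor(6630/935) = 1326 + 602 + 390 − 120 − 78 − 35 + 7 = 2092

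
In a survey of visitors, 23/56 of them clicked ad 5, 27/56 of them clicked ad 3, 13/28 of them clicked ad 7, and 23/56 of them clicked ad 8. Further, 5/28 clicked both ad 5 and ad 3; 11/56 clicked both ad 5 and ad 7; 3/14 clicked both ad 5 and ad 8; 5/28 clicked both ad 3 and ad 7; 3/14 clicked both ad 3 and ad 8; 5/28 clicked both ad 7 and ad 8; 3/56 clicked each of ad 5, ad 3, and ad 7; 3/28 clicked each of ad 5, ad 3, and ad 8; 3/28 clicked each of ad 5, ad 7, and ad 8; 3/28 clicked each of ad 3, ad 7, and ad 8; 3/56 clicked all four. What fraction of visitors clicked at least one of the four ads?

P(at least one) = 23/56 + 27/56 + 13/28 + 23/56 − 5/28 − 11/56 − 3/14 − 5/28 − 3/14 − 5/28 + 3/56 + 3/28 + 3/28 + 3/28 − 3/56 = 13/14

13/14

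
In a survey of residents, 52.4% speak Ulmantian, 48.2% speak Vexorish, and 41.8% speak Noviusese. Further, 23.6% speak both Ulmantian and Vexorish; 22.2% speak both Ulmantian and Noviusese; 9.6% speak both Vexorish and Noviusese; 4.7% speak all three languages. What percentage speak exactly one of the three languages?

45.7%

Using the inclusion–exclusion count for exactly one event:
P(exactly one) = 52.4 + 48.2 + 41.8 − 2·23.6 − 2·22.2 − 2·9.6 + 3·4.7 = 45.7%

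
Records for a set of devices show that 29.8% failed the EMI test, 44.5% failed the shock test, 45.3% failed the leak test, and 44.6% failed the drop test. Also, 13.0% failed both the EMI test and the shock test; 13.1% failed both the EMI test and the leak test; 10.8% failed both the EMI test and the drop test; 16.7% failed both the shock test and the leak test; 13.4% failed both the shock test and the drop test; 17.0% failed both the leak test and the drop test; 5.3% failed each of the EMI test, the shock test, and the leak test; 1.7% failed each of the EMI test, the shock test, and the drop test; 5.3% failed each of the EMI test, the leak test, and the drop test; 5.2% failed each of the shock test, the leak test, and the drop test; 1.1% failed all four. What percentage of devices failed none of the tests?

P(union) = 29.8 + 44.5 + 45.3 + 44.6 − 13.0 − 13.1 − 10.8 − 16.7 − 13.4 − 17.0 + 5.3 + 1.7 + 5.3 + 5.2 − 1.1 = 96.6%
P(none) = 100% − 96.6% = 3.4%

3.4%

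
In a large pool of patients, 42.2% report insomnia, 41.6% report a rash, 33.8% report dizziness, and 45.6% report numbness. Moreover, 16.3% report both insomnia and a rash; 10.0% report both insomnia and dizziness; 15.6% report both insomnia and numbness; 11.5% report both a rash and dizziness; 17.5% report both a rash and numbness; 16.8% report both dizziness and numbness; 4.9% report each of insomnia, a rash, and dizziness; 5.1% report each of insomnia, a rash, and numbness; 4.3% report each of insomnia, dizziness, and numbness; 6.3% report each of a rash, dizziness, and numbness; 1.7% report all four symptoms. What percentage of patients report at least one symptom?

Using inclusion–exclusion:
P(≥1) = 42.2 + 41.6 + 33.8 + 45.6 − 16.3 − 10.0 − 15.6 − 11.5 − 17.5 − 16.8 + 4.9 + 5.1 + 4.3 + 6.3 − 1.7 = 94.4%

94.4%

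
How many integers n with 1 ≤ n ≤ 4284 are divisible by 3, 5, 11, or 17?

2329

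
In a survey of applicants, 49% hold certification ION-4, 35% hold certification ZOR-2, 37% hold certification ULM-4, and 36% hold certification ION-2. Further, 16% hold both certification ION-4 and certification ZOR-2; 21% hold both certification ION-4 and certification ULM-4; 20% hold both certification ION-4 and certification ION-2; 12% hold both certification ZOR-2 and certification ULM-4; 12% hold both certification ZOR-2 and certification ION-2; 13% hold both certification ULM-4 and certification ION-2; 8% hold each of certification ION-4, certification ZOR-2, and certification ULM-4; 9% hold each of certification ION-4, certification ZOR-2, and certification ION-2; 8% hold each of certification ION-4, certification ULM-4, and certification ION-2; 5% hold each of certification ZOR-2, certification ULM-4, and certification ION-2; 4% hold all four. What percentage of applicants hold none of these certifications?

11%

Using inclusion–exclusion:
P(≥1) = 49 + 35 + 37 + 36 − 16 − 21 − 20 − 12 − 12 − 13 + 8 + 9 + 8 + 5 − 4 = 89%
P(none) = 100% − 89% = 11%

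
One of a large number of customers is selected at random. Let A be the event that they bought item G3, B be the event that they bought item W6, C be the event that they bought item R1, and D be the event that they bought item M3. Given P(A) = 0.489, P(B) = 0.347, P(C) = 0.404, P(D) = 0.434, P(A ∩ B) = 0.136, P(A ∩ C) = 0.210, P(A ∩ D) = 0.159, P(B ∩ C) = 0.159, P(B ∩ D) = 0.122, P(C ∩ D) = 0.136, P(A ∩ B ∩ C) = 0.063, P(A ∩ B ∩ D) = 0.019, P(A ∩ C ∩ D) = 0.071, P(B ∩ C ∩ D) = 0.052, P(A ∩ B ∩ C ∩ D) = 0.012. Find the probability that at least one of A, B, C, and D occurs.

P(A ∪ B ∪ C ∪ D) = 0.489 + 0.347 + 0.404 + 0.434 − 0.136 − 0.210 − 0.159 − 0.159 − 0.122 − 0.136 + 0.063 + 0.019 + 0.071 + 0.052 − 0.012 = 0.945

0.945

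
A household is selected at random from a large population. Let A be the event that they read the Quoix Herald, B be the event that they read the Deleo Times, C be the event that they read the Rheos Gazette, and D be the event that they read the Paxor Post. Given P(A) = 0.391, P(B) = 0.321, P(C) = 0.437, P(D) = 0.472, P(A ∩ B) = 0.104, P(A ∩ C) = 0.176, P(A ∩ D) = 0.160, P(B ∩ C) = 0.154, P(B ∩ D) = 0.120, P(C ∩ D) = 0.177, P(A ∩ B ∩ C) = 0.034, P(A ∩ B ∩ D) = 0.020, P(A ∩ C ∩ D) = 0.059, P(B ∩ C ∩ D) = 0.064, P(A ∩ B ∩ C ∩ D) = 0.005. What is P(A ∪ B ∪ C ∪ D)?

0.902

P(A ∪ B ∪ C ∪ D) = 0.391 + 0.321 + 0.437 + 0.472 − 0.104 − 0.176 − 0.160 − 0.154 − 0.120 − 0.177 + 0.034 + 0.020 + 0.059 + 0.064 − 0.005 = 0.902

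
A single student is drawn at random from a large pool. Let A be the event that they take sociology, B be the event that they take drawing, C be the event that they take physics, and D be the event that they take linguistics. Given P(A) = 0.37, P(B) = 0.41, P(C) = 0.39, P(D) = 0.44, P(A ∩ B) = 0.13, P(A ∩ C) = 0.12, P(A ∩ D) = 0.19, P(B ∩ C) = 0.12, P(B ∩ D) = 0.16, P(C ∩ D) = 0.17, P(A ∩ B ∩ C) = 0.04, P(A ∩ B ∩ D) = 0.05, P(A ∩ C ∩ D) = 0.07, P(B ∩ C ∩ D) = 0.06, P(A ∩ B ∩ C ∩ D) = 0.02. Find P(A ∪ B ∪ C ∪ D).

0.92

Apply inclusion-exclusion:
P(A ∪ B ∪ C ∪ D) = 0.37 + 0.41 + 0.39 + 0.44 − 0.13 − 0.12 − 0.19 − 0.12 − 0.16 − 0.17 + 0.04 + 0.05 + 0.07 + 0.06 − 0.02 = 0.92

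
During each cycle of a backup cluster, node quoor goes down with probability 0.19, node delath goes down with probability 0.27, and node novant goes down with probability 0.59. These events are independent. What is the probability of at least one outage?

0.757567

P(none) = (1 − 0.19) × (1 − 0.27) × (1 − 0.59) = 0.81 × 0.73 × 0.41 = 0.242433
P(at least one) = 1 − 0.242433 = 0.757567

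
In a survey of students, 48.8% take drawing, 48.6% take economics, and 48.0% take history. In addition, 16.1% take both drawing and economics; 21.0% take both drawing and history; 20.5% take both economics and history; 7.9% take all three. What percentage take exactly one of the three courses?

53.9%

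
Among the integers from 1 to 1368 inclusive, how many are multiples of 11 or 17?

197

By inclusion-exclusion,
floor(1368/11) + floor(1368/17) − floor(1368/187) = 124 + 80 − 7 = 197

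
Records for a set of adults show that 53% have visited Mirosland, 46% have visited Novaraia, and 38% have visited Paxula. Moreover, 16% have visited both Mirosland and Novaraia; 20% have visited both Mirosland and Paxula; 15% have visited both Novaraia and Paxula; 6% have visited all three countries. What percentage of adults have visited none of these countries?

8%

Apply inclusion-exclusion:
P(≥1) = 53 + 46 + 38 − 16 − 20 − 15 + 6 = 92%
P(none) = 100% − 92% = 8%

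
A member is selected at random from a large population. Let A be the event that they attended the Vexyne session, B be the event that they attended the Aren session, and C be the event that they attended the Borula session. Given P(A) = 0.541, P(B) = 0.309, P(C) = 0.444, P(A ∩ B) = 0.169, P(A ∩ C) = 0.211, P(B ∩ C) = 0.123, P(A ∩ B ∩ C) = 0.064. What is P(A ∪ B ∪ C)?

0.855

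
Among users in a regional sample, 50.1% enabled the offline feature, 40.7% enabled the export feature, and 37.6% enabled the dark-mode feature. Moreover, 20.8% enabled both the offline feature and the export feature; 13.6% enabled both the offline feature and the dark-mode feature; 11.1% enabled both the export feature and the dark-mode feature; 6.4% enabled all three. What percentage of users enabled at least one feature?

Inclusion–exclusion gives
P(union) = 50.1 + 40.7 + 37.6 − 20.8 − 13.6 − 11.1 + 6.4 = 89.3%

89.3%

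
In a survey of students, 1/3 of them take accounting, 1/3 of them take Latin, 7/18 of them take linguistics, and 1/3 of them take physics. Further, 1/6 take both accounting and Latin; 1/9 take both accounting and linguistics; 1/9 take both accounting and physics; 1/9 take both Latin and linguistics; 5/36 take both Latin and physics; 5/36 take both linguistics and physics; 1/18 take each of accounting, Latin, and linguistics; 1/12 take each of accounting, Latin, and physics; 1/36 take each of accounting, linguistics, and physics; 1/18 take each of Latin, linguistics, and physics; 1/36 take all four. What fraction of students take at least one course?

29/36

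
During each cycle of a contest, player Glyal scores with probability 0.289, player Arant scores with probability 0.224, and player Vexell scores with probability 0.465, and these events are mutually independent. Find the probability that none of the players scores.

0.29517876

Since the events are independent, P(none) is the product of the individual non-occurrence probabilities.
P(none) = (1 − 0.289) × (1 − 0.224) × (1 − 0.465) = 0.711 × 0.776 × 0.535 = 0.29517876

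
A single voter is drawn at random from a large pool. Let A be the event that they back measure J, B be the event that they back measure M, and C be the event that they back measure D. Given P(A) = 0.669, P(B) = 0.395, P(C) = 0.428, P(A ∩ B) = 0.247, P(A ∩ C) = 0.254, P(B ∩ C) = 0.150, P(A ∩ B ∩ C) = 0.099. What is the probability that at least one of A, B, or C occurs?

Using inclusion–exclusion:
P(A ∪ B ∪ C) = 0.669 + 0.395 + 0.428 − 0.247 − 0.254 − 0.150 + 0.099 = 0.940

0.940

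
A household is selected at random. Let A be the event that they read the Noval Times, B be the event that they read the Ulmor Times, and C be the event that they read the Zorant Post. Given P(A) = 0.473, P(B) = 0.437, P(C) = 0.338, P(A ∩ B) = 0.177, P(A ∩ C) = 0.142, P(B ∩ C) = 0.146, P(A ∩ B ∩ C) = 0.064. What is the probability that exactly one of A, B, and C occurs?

By inclusion–exclusion (exactly-one form):
P(exactly one) = 0.473 + 0.437 + 0.338 − 2·0.177 − 2·0.142 − 2·0.146 + 3·0.064 = 0.510

0.510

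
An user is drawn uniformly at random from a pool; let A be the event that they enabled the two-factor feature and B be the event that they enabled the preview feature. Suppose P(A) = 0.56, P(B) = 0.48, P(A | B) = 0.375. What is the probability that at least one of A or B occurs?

P(A ∩ B) = P(B)·P(A|B) = 0.48 × 0.375 = 0.18
P(A ∪ B) = 0.56 + 0.48 − 0.18 = 0.86

0.86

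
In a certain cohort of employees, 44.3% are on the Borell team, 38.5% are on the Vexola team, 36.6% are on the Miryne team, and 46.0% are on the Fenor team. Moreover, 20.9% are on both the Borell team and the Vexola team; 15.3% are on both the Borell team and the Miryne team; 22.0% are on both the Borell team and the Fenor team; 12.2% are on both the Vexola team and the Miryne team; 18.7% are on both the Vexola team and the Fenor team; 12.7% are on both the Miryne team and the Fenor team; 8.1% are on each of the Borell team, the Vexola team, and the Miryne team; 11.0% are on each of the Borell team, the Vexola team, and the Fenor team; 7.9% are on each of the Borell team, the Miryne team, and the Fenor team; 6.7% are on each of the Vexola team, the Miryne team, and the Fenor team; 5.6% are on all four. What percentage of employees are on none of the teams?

Using inclusion–exclusion:
P(≥1) = 44.3 + 38.5 + 36.6 + 46.0 − 20.9 − 15.3 − 22.0 − 12.2 − 18.7 − 12.7 + 8.1 + 11.0 + 7.9 + 6.7 − 5.6 = 91.7%
P(none) = 100% − 91.7% = 8.3%

8.3%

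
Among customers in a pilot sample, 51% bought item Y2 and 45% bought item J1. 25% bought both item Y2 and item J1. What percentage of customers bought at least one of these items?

P(at least one) = 51 + 45 − 25 = 71%

71%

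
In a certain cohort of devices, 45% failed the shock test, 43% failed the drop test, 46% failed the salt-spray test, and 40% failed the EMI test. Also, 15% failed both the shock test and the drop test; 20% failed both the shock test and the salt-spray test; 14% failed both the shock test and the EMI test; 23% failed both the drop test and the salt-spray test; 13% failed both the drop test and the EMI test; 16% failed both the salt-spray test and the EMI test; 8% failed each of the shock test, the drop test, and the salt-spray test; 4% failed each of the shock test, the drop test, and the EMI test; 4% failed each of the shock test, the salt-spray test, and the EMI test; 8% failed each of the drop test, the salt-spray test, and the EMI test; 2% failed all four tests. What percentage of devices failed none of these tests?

P(union) = 45 + 43 + 46 + 40 − 15 − 20 − 14 − 23 − 13 − 16 + 8 + 4 + 4 + 8 − 2 = 95%
P(none) = 100% − 95% = 5%

5%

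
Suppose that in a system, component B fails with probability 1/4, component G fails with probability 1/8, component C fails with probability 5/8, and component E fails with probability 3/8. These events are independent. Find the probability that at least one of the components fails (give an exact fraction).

1733/2048

Since the events are independent, P(none) is the product of the individual non-occurrence probabilities.
P(none) = (1 − 1/4) × (1 − 1/8) × (1 − 5/8) × (1 − 3/8) = 3/4 × 7/8 × 3/8 × 5/8 = 315/2048
P(at least one) = 1 − 315/2048 = 1733/2048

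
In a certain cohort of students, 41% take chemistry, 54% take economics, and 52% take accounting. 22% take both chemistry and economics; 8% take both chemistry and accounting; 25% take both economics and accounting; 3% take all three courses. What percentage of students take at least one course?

By inclusion–exclusion:
P(≥1) = 41 + 54 + 52 − 22 − 8 − 25 + 3 = 95%

95%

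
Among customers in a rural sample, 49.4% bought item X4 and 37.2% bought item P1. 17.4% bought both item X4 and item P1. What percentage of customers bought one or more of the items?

P(union) = 49.4 + 37.2 − 17.4 = 69.2%

69.2%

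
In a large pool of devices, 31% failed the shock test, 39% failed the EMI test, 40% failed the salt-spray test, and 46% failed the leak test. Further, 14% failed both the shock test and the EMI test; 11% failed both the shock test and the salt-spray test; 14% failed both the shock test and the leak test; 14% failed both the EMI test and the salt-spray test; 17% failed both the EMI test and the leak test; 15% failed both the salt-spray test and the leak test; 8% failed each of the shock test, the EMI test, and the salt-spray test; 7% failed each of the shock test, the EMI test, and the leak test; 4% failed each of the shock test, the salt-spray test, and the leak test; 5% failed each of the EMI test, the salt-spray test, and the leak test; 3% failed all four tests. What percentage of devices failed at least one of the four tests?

Apply inclusion-exclusion:
P(at least one) = 31 + 39 + 40 + 46 − 14 − 11 − 14 − 14 − 17 − 15 + 8 + 7 + 4 + 5 − 3 = 92%

92%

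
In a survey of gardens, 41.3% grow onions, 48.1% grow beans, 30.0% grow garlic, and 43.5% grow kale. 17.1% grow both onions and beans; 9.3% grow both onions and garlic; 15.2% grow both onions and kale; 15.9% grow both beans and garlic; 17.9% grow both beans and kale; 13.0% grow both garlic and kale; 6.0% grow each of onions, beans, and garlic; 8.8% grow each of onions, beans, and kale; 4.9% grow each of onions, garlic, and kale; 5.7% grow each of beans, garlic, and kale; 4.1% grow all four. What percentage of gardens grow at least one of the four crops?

Apply inclusion-exclusion:
P(at least one) = 41.3 + 48.1 + 30.0 + 43.5 − 17.1 − 9.3 − 15.2 − 15.9 − 17.9 − 13.0 + 6.0 + 8.8 + 4.9 + 5.7 − 4.1 = 95.8%

95.8%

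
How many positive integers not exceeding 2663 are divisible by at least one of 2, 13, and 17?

Apply inclusion-exclusion:
⌊2663/2⌋ + ⌊2663/13⌋ + ⌊2663/17⌋ − ⌊2663/26⌋ − ⌊2663/34⌋ − ⌊2663/221⌋ + ⌊2663/442⌋ = 1331 + 204 + 156 − 102 − 78 − 12 + 6 = 1505

1505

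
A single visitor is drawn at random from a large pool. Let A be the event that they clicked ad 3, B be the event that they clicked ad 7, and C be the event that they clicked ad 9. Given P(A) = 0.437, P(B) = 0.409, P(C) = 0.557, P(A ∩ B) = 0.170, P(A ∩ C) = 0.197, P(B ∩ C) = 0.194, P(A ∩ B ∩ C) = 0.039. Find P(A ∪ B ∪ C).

0.881

P(A ∪ B ∪ C) = 0.437 + 0.409 + 0.557 − 0.170 − 0.197 − 0.194 + 0.039 = 0.881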